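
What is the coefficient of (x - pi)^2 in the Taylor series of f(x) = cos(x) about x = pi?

f(pi) = -1
f′(pi) = 0
f′′(pi) = 1
So c_2 = f′′(pi)/2! = 1/2.

1/2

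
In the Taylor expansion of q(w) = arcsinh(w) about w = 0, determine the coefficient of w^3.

[w^0] = 0;  [w^1] = 1;  [w^2] = 0;  [w^3] = -1/6.

-1/6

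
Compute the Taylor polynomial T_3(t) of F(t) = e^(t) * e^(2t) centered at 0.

9*t^3/2 + 9*t^2/2 + 3*t + 1

Take the Cauchy product of the two expansions.
F(0) = 1
F′(0) = 3
F′′(0) = 9
F′′′(0) = 27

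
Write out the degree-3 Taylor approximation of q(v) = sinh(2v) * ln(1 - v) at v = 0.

-v^3 - 2*v^2

Write out both Maclaurin series and multiply, keeping only the needed powers.
[v^0] = 0;  [v^1] = 0;  [v^2] = -2;  [v^3] = -1.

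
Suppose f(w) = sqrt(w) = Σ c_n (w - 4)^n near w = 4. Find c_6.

f(4) = 2
f′(4) = 1/4
f′′(4) = -1/32
f′′′(4) = 3/256
f^(4)(4) = -15/2048
f^(5)(4) = 105/16384
f^(6)(4) = -945/131072
The Taylor polynomial is Σ f^(k)(4)/k! · (w - 4)^k.

-21/2097152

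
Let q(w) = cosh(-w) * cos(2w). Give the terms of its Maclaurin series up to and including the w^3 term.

Write out both Maclaurin series and multiply, keeping only the needed powers.
q(0) = 1
q′(0) = 0
q′′(0) = -3
q′′′(0) = 0

1 - 3*w^2/2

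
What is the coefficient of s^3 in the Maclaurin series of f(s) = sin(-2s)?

[s^0] = 0;  [s^1] = -2;  [s^2] = 0;  [s^3] = 4/3.
So c_3 = f′′′(0)/3! = 4/3.

4/3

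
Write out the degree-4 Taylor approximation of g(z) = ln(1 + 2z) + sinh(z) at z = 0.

Add the two expansions coefficient-wise.
g(0) = 0
g′(0) = 3
g′′(0) = -4
g′′′(0) = 17
g^(4)(0) = -96
Dividing each by k! gives the coefficients c_0, ..., c_4.

-4*z^4 + 17*z^3/6 - 2*z^2 + 3*z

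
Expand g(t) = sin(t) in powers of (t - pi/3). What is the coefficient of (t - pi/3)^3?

-1/12

g(pi/3) = sqrt(3)/2
g′(pi/3) = 1/2
g′′(pi/3) = -sqrt(3)/2
g′′′(pi/3) = -1/2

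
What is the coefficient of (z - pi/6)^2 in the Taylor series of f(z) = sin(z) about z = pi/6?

-1/4

[(z - pi/6)^0] = 1/2;  [(z - pi/6)^1] = sqrt(3)/2;  [(z - pi/6)^2] = -1/4.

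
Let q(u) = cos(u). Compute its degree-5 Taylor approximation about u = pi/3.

-sqrt(3)*(u - pi/3)^5/240 + (u - pi/3)^4/48 + sqrt(3)*(u - pi/3)^3/12 - (u - pi/3)^2/4 - sqrt(3)*(u - pi/3)/2 + 1/2

Compute the successive derivatives at the expansion point and divide by k!.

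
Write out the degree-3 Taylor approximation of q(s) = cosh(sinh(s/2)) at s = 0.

s^2/8 + 1

Substitute the inner expansion into the outer series and collect powers.
q(0) = 1
q′(0) = 0
q′′(0) = 1/4
q′′′(0) = 0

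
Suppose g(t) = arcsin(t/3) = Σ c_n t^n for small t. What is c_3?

1/162

[t^0] = 0;  [t^1] = 1/3;  [t^2] = 0;  [t^3] = 1/162.
So c_3 = g′′′(0)/3! = 1/162.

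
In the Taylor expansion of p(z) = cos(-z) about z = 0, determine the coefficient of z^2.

-1/2

[z^0] = 1;  [z^1] = 0;  [z^2] = -1/2.
So c_2 = p′′(0)/2! = -1/2.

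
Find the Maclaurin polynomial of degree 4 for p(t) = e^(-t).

t^4/24 - t^3/6 + t^2/2 - t + 1

p(0) = 1
p′(0) = -1
p′′(0) = 1
p′′′(0) = -1
p^(4)(0) = 1
Then c_k = p^(k)(0)/k! gives each Taylor coefficient.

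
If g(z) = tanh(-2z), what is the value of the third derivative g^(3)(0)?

The coefficient of z^3 in the expansion is 8/3, so g′′′(0) = 3! * (8/3) = 16.

16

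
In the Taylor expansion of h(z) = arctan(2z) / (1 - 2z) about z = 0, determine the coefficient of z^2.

4

Write out both Maclaurin series and multiply, keeping only the needed powers.
[z^0] = 0;  [z^1] = 2;  [z^2] = 4.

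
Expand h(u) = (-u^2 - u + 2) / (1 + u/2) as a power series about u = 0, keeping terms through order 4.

2 - 2*u

Shift and add copies of the series according to the polynomial's terms.
[u^0] = 2;  [u^1] = -2;  [u^2] = 0;  [u^3] = 0;  [u^4] = 0.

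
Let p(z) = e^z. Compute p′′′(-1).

e^(-1)

From the series, [(z + 1)^3] p = e^(-1)/6; multiply by 3! = 6 to get e^(-1).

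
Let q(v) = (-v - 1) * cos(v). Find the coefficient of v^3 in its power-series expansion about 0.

1/2

Shift and add copies of the series according to the polynomial's terms.
[v^0] = -1;  [v^1] = -1;  [v^2] = 1/2;  [v^3] = 1/2.
So c_3 = q′′′(0)/3! = 1/2.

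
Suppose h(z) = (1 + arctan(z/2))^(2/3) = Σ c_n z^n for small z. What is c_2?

-1/36

Let u equal the inner series; expand the outer function in u and truncate.
[z^0] = 1;  [z^1] = 1/3;  [z^2] = -1/36.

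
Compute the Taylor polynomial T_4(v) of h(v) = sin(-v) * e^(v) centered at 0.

-v^3/3 - v^2 - v

Take the Cauchy product of the two expansions.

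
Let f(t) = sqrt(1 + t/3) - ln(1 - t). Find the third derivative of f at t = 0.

Combine the two series term by term.
From the series, [t^3] f = 145/432; multiply by 3! = 6 to get 145/72.

145/72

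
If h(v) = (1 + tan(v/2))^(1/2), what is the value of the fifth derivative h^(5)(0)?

601/1024

Let u equal the inner series; expand the outer function in u and truncate.
From the series, [v^5] h = 601/122880; multiply by 5! = 120 to get 601/1024.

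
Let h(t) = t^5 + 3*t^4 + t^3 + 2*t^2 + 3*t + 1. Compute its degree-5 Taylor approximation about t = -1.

(t + 1)^5 - 2*(t + 1)^4 - (t + 1)^3 + 7*(t + 1)^2 - 5*(t + 1) + 1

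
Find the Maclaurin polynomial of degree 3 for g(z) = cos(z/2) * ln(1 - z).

-5*z^3/24 - z^2/2 - z

Take the Cauchy product of the two expansions.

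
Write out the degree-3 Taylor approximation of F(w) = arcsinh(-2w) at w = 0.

4*w^3/3 - 2*w

F(0) = 0
F′(0) = -2
F′′(0) = 0
F′′′(0) = 8
Dividing each by k! gives the coefficients c_0, ..., c_3.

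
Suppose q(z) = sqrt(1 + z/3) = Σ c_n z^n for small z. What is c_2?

-1/72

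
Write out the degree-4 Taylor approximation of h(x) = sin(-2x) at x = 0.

4*x^3/3 - 2*x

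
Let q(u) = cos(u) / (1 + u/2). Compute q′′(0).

Take the Cauchy product of the two expansions.
The coefficient of u^2 in the expansion is -1/4, so q′′(0) = 2! * (-1/4) = -1/2.

-1/2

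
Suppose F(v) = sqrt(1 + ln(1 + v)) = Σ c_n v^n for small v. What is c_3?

Let u equal the inner series; expand the outer function in u and truncate.

17/48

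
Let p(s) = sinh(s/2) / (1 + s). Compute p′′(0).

-1

Write out both Maclaurin series and multiply, keeping only the needed powers.
The coefficient of s^2 in the expansion is -1/2, so p′′(0) = 2! * (-1/2) = -1.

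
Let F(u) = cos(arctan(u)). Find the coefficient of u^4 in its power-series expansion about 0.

Plug the Maclaurin series of the inner function into that of the outer and collect terms.
[u^0] = 1;  [u^1] = 0;  [u^2] = -1/2;  [u^3] = 0;  [u^4] = 3/8.

3/8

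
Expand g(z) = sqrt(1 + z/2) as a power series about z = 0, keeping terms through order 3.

[z^0] = 1;  [z^1] = 1/4;  [z^2] = -1/32;  [z^3] = 1/128.

z^3/128 - z^2/32 + z/4 + 1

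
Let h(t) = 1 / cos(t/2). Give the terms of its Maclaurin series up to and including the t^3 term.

t^2/8 + 1

Invert the denominator's series and multiply.
[t^0] = 1;  [t^1] = 0;  [t^2] = 1/8;  [t^3] = 0.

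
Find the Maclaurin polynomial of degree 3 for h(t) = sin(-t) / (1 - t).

Expand 1/(denominator) as a geometric series and multiply by the numerator's series.
h(0) = 0
h′(0) = -1
h′′(0) = -2
h′′′(0) = -5

-5*t^3/6 - t^2 - t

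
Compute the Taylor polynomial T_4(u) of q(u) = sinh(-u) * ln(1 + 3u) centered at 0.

-19*u^4/2 + 9*u^3/2 - 3*u^2

Expand each factor separately, then convolve coefficients.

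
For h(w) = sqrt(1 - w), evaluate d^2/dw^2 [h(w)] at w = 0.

Compute the successive derivatives at the expansion point and divide by k!.
From the series, [w^2] h = -1/8; multiply by 2! = 2 to get -1/4.

-1/4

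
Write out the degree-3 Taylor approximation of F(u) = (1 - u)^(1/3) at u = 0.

-5*u^3/81 - u^2/9 - u/3 + 1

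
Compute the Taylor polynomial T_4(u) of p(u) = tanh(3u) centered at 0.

-9*u^3 + 3*u

Apply the Taylor formula c_k = f^(k)(a)/k!.
p(0) = 0
p′(0) = 3
p′′(0) = 0
p′′′(0) = -54
p^(4)(0) = 0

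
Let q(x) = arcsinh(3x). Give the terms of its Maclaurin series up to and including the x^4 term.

-9*x^3/2 + 3*x

q(0) = 0
q′(0) = 3
q′′(0) = 0
q′′′(0) = -27
q^(4)(0) = 0
Dividing each by k! gives the coefficients c_0, ..., c_4.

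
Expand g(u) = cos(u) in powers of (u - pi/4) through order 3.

sqrt(2)*(u - pi/4)^3/12 - sqrt(2)*(u - pi/4)^2/4 - sqrt(2)*(u - pi/4)/2 + sqrt(2)/2

g(pi/4) = sqrt(2)/2
g′(pi/4) = -sqrt(2)/2
g′′(pi/4) = -sqrt(2)/2
g′′′(pi/4) = sqrt(2)/2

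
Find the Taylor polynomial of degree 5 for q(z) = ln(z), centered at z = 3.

q(3) = ln(3)
q′(3) = 1/3
q′′(3) = -1/9
q′′′(3) = 2/27
q^(4)(3) = -2/27
q^(5)(3) = 8/81

(z - 3)^5/1215 - (z - 3)^4/324 + (z - 3)^3/81 - (z - 3)^2/18 + (z - 3)/3 + ln(3)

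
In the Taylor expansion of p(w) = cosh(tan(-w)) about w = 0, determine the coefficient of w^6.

59/240

Plug the Maclaurin series of the inner function into that of the outer and collect terms.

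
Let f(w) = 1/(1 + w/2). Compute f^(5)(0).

The coefficient of w^5 in the expansion is -1/32, so f^(5)(0) = 5! * (-1/32) = -15/4.

-15/4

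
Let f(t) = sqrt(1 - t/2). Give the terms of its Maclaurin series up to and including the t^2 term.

-t^2/32 - t/4 + 1

Use the known series and substitute for the argument.
[t^0] = 1;  [t^1] = -1/4;  [t^2] = -1/32.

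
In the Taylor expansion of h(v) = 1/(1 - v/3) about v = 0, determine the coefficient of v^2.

1/9

h(0) = 1
h′(0) = 1/3
h′′(0) = 2/9
The Taylor polynomial is Σ h^(k)(0)/k! · v^k.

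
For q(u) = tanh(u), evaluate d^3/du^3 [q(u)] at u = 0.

-2

Compute the successive derivatives at the expansion point and divide by k!.
The coefficient of u^3 in the expansion is -1/3, so q′′′(0) = 3! * (-1/3) = -2.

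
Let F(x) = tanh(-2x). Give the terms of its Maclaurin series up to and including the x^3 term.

[x^0] = 0;  [x^1] = -2;  [x^2] = 0;  [x^3] = 8/3.

8*x^3/3 - 2*x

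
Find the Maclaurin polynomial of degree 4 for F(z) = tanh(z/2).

Compute the successive derivatives at the expansion point and divide by k!.
F(0) = 0
F′(0) = 1/2
F′′(0) = 0
F′′′(0) = -1/4
F^(4)(0) = 0

-z^3/24 + z/2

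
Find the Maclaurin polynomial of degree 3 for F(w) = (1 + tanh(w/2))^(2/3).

Let u equal the inner series; expand the outer function in u and truncate.
F(0) = 1
F′(0) = 1/3
F′′(0) = -1/18
F′′′(0) = -7/54

-7*w^3/324 - w^2/36 + w/3 + 1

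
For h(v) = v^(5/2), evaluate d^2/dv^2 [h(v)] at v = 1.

15/4

The coefficient of (v - 1)^2 in the expansion is 15/8, so h′′(1) = 2! * (15/8) = 15/4.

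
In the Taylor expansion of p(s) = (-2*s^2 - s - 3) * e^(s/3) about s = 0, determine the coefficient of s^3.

-20/27

Multiply each power in the prefactor through the base expansion.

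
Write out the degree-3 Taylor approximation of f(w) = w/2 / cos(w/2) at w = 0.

Write the quotient as an unknown series and match coefficients against numerator = denominator · series.

w^3/16 + w/2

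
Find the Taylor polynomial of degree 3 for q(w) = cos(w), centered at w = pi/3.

sqrt(3)*(w - pi/3)^3/12 - (w - pi/3)^2/4 - sqrt(3)*(w - pi/3)/2 + 1/2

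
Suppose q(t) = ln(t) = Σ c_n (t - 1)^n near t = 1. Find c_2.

Differentiate repeatedly and evaluate at the center.
So c_2 = q′′(1)/2! = -1/2.

-1/2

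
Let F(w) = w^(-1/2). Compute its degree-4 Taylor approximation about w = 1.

F(1) = 1
F′(1) = -1/2
F′′(1) = 3/4
F′′′(1) = -15/8
F^(4)(1) = 105/16

35*(w - 1)^4/128 - 5*(w - 1)^3/16 + 3*(w - 1)^2/8 - (w - 1)/2 + 1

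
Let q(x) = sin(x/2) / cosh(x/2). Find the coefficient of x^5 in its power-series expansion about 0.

Write the quotient as an unknown series and match coefficients against numerator = denominator · series.
q(0) = 0
q′(0) = 1/2
q′′(0) = 0
q′′′(0) = -1/2
q^(4)(0) = 0
q^(5)(0) = 9/8

3/320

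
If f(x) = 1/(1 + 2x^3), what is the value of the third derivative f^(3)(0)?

-12

From the series, [x^3] f = -2; multiply by 3! = 6 to get -12.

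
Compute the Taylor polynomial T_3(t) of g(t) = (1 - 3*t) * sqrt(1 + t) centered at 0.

Distribute the polynomial across the series and collect like powers.
g(0) = 1
g′(0) = -5/2
g′′(0) = -13/4
g′′′(0) = 21/8

7*t^3/16 - 13*t^2/8 - 5*t/2 + 1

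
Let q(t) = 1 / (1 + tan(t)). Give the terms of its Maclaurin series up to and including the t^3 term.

-4*t^3/3 + t^2 - t + 1

Expand as Σ (-1)^k u^k with u equal to the inner function's series.
q(0) = 1
q′(0) = -1
q′′(0) = 2
q′′′(0) = -8
Dividing each by k! gives the coefficients c_0, ..., c_3.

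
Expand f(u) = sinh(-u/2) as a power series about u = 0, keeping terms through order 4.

[u^0] = 0;  [u^1] = -1/2;  [u^2] = 0;  [u^3] = -1/48;  [u^4] = 0.

-u^3/48 - u/2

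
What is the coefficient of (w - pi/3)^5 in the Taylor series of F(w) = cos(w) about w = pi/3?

Use the known series and substitute for the argument.
F(pi/3) = 1/2
F′(pi/3) = -sqrt(3)/2
F′′(pi/3) = -1/2
F′′′(pi/3) = sqrt(3)/2
F^(4)(pi/3) = 1/2
F^(5)(pi/3) = -sqrt(3)/2
So c_5 = F^(5)(pi/3)/5! = -sqrt(3)/240.

-sqrt(3)/240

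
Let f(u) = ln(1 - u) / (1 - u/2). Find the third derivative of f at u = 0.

Take the Cauchy product of the two expansions.
The coefficient of u^3 in the expansion is -5/6, so f′′′(0) = 3! * (-5/6) = -5.

-5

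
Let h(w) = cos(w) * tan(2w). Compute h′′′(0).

10

Expand each factor separately, then convolve coefficients.
From the series, [w^3] h = 5/3; multiply by 3! = 6 to get 10.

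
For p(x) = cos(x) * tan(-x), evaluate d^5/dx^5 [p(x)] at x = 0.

-1

Write out both Maclaurin series and multiply, keeping only the needed powers.
From the series, [x^5] p = -1/120; multiply by 5! = 120 to get -1.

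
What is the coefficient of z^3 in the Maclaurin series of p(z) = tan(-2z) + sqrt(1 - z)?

Expand each term separately and add.
[z^0] = 1;  [z^1] = -5/2;  [z^2] = -1/8;  [z^3] = -131/48.

-131/48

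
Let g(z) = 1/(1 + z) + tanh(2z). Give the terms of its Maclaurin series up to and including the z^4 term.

z^4 - 11*z^3/3 + z^2 + z + 1

Expand each term separately and add.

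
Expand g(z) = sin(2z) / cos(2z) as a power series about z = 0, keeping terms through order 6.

Invert the denominator's series and multiply.
[z^0] = 0;  [z^1] = 2;  [z^2] = 0;  [z^3] = 8/3;  [z^4] = 0;  [z^5] = 64/15;  [z^6] = 0.

64*z^5/15 + 8*z^3/3 + 2*z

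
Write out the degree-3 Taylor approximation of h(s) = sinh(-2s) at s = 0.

[s^0] = 0;  [s^1] = -2;  [s^2] = 0;  [s^3] = -4/3.

-4*s^3/3 - 2*s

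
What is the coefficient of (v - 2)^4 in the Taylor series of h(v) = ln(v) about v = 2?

h(2) = ln(2)
h′(2) = 1/2
h′′(2) = -1/4
h′′′(2) = 1/4
h^(4)(2) = -3/8
So c_4 = h^(4)(2)/4! = -1/64.

-1/64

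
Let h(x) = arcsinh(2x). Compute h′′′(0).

The coefficient of x^3 in the expansion is -4/3, so h′′′(0) = 3! * (-4/3) = -8.

-8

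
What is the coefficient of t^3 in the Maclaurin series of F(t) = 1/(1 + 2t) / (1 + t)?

-15

Write out both Maclaurin series and multiply, keeping only the needed powers.
F(0) = 1
F′(0) = -3
F′′(0) = 14
F′′′(0) = -90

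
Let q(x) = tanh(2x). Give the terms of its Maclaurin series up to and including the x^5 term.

64*x^5/15 - 8*x^3/3 + 2*x

Apply the Taylor formula c_k = f^(k)(a)/k!.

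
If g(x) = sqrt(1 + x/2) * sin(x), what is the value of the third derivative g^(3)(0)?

-19/16

Take the Cauchy product of the two expansions.
The coefficient of x^3 in the expansion is -19/96, so g′′′(0) = 3! * (-19/96) = -19/16.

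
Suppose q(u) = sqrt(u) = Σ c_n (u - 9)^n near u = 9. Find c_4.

Apply the Taylor formula c_k = f^(k)(a)/k!.
q(9) = 3
q′(9) = 1/6
q′′(9) = -1/108
q′′′(9) = 1/648
q^(4)(9) = -5/11664

-5/279936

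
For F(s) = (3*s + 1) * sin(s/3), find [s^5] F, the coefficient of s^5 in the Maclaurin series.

Distribute the polynomial across the series and collect like powers.
F(0) = 0
F′(0) = 1/3
F′′(0) = 2
F′′′(0) = -1/27
F^(4)(0) = -4/9
F^(5)(0) = 1/243
The Taylor polynomial is Σ F^(k)(0)/k! · s^k.

1/29160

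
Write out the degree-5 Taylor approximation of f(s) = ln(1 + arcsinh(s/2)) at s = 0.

Plug the Maclaurin series of the inner function into that of the outer and collect terms.

13*s^5/3840 - s^4/192 + s^3/48 - s^2/8 + s/2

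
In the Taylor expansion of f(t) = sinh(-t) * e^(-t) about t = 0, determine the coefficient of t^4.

Write out both Maclaurin series and multiply, keeping only the needed powers.

1/3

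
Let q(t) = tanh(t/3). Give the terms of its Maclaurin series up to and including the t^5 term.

q(0) = 0
q′(0) = 1/3
q′′(0) = 0
q′′′(0) = -2/27
q^(4)(0) = 0
q^(5)(0) = 16/243

2*t^5/3645 - t^3/81 + t/3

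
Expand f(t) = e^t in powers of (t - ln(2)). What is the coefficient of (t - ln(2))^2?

1

f(ln(2)) = 2
f′(ln(2)) = 2
f′′(ln(2)) = 2
Dividing each by k! gives the coefficients c_0, ..., c_2.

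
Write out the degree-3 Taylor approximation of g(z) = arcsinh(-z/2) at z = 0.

Compute the successive derivatives at the expansion point and divide by k!.
g(0) = 0
g′(0) = -1/2
g′′(0) = 0
g′′′(0) = 1/8
The Taylor polynomial is Σ g^(k)(0)/k! · z^k.

z^3/48 - z/2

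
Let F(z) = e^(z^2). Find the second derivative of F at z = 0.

From the series, [z^2] F = 1; multiply by 2! = 2 to get 2.

2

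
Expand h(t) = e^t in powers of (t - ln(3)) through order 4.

h(ln(3)) = 3
h′(ln(3)) = 3
h′′(ln(3)) = 3
h′′′(ln(3)) = 3
h^(4)(ln(3)) = 3

(t - ln(3))^4/8 + (t - ln(3))^3/2 + 3*(t - ln(3))^2/2 + 3*(t - ln(3)) + 3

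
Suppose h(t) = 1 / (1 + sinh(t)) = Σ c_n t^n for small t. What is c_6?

Expand as Σ (-1)^k u^k with u equal to the inner function's series.

77/45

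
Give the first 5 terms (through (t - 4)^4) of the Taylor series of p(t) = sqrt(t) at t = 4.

-5*(t - 4)^4/16384 + (t - 4)^3/512 - (t - 4)^2/64 + (t - 4)/4 + 2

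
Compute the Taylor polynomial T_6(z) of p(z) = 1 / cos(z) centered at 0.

61*z^6/720 + 5*z^4/24 + z^2/2 + 1

Write the quotient as an unknown series and match coefficients against numerator = denominator · series.
p(0) = 1
p′(0) = 0
p′′(0) = 1
p′′′(0) = 0
p^(4)(0) = 5
p^(5)(0) = 0
p^(6)(0) = 61
Dividing each by k! gives the coefficients c_0, ..., c_6.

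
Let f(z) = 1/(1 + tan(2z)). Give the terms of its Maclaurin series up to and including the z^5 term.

Plug the Maclaurin series of the inner function into that of the outer and collect terms.
f(0) = 1
f′(0) = -2
f′′(0) = 8
f′′′(0) = -64
f^(4)(0) = 640
f^(5)(0) = -8192
Dividing each by k! gives the coefficients c_0, ..., c_5.

-1024*z^5/15 + 80*z^4/3 - 32*z^3/3 + 4*z^2 - 2*z + 1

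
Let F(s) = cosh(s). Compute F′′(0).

1

From the series, [s^2] F = 1/2; multiply by 2! = 2 to get 1.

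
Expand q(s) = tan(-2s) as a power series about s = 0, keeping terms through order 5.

Use the known series and substitute for the argument.
q(0) = 0
q′(0) = -2
q′′(0) = 0
q′′′(0) = -16
q^(4)(0) = 0
q^(5)(0) = -512

-64*s^5/15 - 8*s^3/3 - 2*s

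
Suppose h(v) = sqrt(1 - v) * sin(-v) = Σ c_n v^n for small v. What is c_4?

-1/48

Write out both Maclaurin series and multiply, keeping only the needed powers.
[v^0] = 0;  [v^1] = -1;  [v^2] = 1/2;  [v^3] = 7/24;  [v^4] = -1/48.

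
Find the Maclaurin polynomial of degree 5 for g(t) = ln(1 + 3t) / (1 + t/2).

2469*t^5/40 - 105*t^4/4 + 12*t^3 - 6*t^2 + 3*t

Multiply the two series term by term and collect like powers.
[t^0] = 0;  [t^1] = 3;  [t^2] = -6;  [t^3] = 12;  [t^4] = -105/4;  [t^5] = 2469/40.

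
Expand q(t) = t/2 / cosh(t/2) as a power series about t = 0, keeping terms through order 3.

Write the quotient as an unknown series and match coefficients against numerator = denominator · series.

-t^3/16 + t/2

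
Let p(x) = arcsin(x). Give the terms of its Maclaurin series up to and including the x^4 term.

x^3/6 + x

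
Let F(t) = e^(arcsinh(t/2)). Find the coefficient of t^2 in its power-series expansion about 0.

1/8

Let u equal the inner series; expand the outer function in u and truncate.
So c_2 = F′′(0)/2! = 1/8.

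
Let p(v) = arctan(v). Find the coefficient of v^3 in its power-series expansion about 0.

-1/3

[v^0] = 0;  [v^1] = 1;  [v^2] = 0;  [v^3] = -1/3.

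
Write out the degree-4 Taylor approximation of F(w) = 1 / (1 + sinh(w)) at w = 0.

4*w^4/3 - 7*w^3/6 + w^2 - w + 1

Expand as Σ (-1)^k u^k with u equal to the inner function's series.
F(0) = 1
F′(0) = -1
F′′(0) = 2
F′′′(0) = -7
F^(4)(0) = 32
Then c_k = F^(k)(0)/k! gives each Taylor coefficient.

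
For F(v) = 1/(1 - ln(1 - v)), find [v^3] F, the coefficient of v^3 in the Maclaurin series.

-1/3

Substitute the inner expansion into the outer series and collect powers.
F(0) = 1
F′(0) = -1
F′′(0) = 1
F′′′(0) = -2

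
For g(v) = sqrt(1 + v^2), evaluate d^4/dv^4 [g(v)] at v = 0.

The coefficient of v^4 in the expansion is -1/8, so g^(4)(0) = 4! * (-1/8) = -3.

-3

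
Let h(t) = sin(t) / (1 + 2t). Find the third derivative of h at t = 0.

23

Take the Cauchy product of the two expansions.
The coefficient of t^3 in the expansion is 23/6, so h′′′(0) = 3! * (23/6) = 23.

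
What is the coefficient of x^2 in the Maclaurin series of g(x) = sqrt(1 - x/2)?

-1/32

Compute the successive derivatives at the expansion point and divide by k!.
g(0) = 1
g′(0) = -1/4
g′′(0) = -1/16
So c_2 = g′′(0)/2! = -1/32.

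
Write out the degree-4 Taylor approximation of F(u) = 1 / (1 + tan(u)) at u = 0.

5*u^4/3 - 4*u^3/3 + u^2 - u + 1

Use the geometric series for the reciprocal, then substitute.
[u^0] = 1;  [u^1] = -1;  [u^2] = 1;  [u^3] = -4/3;  [u^4] = 5/3.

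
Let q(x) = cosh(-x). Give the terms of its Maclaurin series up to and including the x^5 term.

Apply the Taylor formula c_k = f^(k)(a)/k!.
q(0) = 1
q′(0) = 0
q′′(0) = 1
q′′′(0) = 0
q^(4)(0) = 1
q^(5)(0) = 0

x^4/24 + x^2/2 + 1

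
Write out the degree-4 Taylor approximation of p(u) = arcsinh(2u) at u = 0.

-4*u^3/3 + 2*u

p(0) = 0
p′(0) = 2
p′′(0) = 0
p′′′(0) = -8
p^(4)(0) = 0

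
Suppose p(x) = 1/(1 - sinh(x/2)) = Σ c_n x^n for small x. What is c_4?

1/12

Let u equal the inner series; expand the outer function in u and truncate.
p(0) = 1
p′(0) = 1/2
p′′(0) = 1/2
p′′′(0) = 7/8
p^(4)(0) = 2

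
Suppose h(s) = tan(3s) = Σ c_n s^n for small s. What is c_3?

9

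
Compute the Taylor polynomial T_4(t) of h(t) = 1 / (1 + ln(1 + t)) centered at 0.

11*t^4/3 - 7*t^3/3 + 3*t^2/2 - t + 1

Use the geometric series for the reciprocal, then substitute.
[t^0] = 1;  [t^1] = -1;  [t^2] = 3/2;  [t^3] = -7/3;  [t^4] = 11/3.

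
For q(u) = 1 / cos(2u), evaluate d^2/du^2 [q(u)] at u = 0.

4

Divide the numerator series by the denominator series (power-series long division).
The coefficient of u^2 in the expansion is 2, so q′′(0) = 2! * (2) = 4.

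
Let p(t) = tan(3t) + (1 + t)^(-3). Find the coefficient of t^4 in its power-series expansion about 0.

Combine the two series term by term.
p(0) = 1
p′(0) = 0
p′′(0) = 12
p′′′(0) = -6
p^(4)(0) = 360

15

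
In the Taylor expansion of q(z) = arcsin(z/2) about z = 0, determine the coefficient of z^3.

1/48

Compute the successive derivatives at the expansion point and divide by k!.
So c_3 = q′′′(0)/3! = 1/48.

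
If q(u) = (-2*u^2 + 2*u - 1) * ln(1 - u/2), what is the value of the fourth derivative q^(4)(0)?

Shift and add copies of the series according to the polynomial's terms.
The coefficient of u^4 in the expansion is 35/192, so q^(4)(0) = 4! * (35/192) = 35/8.

35/8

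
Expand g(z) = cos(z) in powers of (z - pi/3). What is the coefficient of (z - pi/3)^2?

-1/4

g(pi/3) = 1/2
g′(pi/3) = -sqrt(3)/2
g′′(pi/3) = -1/2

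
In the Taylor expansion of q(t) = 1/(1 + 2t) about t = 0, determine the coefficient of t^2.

Compute the successive derivatives at the expansion point and divide by k!.
q(0) = 1
q′(0) = -2
q′′(0) = 8
So c_2 = q′′(0)/2! = 4.

4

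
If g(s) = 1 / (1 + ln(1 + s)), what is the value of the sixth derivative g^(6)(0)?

Write 1/(1+u) = 1 - u + u^2 - u^3 + ... and substitute the series for u.
The coefficient of s^6 in the expansion is 3289/360, so g^(6)(0) = 6! * (3289/360) = 6578.

6578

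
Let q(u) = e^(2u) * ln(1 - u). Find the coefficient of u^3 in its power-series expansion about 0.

Write out both Maclaurin series and multiply, keeping only the needed powers.
q(0) = 0
q′(0) = -1
q′′(0) = -5
q′′′(0) = -20
So c_3 = q′′′(0)/3! = -10/3.

-10/3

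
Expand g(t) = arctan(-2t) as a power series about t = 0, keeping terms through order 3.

8*t^3/3 - 2*t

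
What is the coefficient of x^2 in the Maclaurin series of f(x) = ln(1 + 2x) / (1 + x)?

-4

Take the Cauchy product of the two expansions.
So c_2 = f′′(0)/2! = -4.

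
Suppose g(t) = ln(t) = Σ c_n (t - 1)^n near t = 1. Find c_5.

Apply the Taylor formula c_k = f^(k)(a)/k!.
g(1) = 0
g′(1) = 1
g′′(1) = -1
g′′′(1) = 2
g^(4)(1) = -6
g^(5)(1) = 24
So c_5 = g^(5)(1)/5! = 1/5.

1/5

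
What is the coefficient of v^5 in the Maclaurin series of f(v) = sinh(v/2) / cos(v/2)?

3/320

Invert the denominator's series and multiply.
f(0) = 0
f′(0) = 1/2
f′′(0) = 0
f′′′(0) = 1/2
f^(4)(0) = 0
f^(5)(0) = 9/8
So c_5 = f^(5)(0)/5! = 3/320.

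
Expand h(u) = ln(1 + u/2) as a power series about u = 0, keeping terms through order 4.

-u^4/64 + u^3/24 - u^2/8 + u/2

h(0) = 0
h′(0) = 1/2
h′′(0) = -1/4
h′′′(0) = 1/4
h^(4)(0) = -3/8
Dividing each by k! gives the coefficients c_0, ..., c_4.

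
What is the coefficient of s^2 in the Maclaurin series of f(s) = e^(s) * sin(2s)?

2

Write out both Maclaurin series and multiply, keeping only the needed powers.
[s^0] = 0;  [s^1] = 2;  [s^2] = 2.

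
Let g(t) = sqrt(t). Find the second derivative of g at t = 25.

From the series, [(t - 25)^2] g = -1/1000; multiply by 2! = 2 to get -1/500.

-1/500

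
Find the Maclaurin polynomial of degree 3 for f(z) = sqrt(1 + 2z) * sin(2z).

-7*z^3/3 + 2*z^2 + 2*z

Expand each factor separately, then convolve coefficients.
f(0) = 0
f′(0) = 2
f′′(0) = 4
f′′′(0) = -14
The Taylor polynomial is Σ f^(k)(0)/k! · z^k.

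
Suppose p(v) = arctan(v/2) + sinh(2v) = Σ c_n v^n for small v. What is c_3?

Combine the two series term by term.
[v^0] = 0;  [v^1] = 5/2;  [v^2] = 0;  [v^3] = 31/24.

31/24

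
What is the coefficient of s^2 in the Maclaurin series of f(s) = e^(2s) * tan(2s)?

4

Write out both Maclaurin series and multiply, keeping only the needed powers.
[s^0] = 0;  [s^1] = 2;  [s^2] = 4.
So c_2 = f′′(0)/2! = 4.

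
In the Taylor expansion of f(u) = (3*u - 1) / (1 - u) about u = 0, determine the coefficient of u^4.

2

Distribute the polynomial across the series and collect like powers.
f(0) = -1
f′(0) = 2
f′′(0) = 4
f′′′(0) = 12
f^(4)(0) = 48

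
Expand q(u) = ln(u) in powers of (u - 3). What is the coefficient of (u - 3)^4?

-1/324

q(3) = ln(3)
q′(3) = 1/3
q′′(3) = -1/9
q′′′(3) = 2/27
q^(4)(3) = -2/27
So c_4 = q^(4)(3)/4! = -1/324.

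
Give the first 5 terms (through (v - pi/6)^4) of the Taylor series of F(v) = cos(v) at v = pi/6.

sqrt(3)*(v - pi/6)^4/48 + (v - pi/6)^3/12 - sqrt(3)*(v - pi/6)^2/4 - (v - pi/6)/2 + sqrt(3)/2

Use the known series and substitute for the argument.
[(v - pi/6)^0] = sqrt(3)/2;  [(v - pi/6)^1] = -1/2;  [(v - pi/6)^2] = -sqrt(3)/4;  [(v - pi/6)^3] = 1/12;  [(v - pi/6)^4] = sqrt(3)/48.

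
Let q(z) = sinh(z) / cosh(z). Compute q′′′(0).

-2

Divide the numerator series by the denominator series (power-series long division).
From the series, [z^3] q = -1/3; multiply by 3! = 6 to get -2.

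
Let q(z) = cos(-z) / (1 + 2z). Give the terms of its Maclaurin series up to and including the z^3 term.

Take the Cauchy product of the two expansions.
q(0) = 1
q′(0) = -2
q′′(0) = 7
q′′′(0) = -42
The Taylor polynomial is Σ q^(k)(0)/k! · z^k.

-7*z^3 + 7*z^2/2 - 2*z + 1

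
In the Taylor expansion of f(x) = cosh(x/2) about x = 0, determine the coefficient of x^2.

f(0) = 1
f′(0) = 0
f′′(0) = 1/4
So c_2 = f′′(0)/2! = 1/8.

1/8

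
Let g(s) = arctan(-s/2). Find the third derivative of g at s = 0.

1/4

The coefficient of s^3 in the expansion is 1/24, so g′′′(0) = 3! * (1/24) = 1/4.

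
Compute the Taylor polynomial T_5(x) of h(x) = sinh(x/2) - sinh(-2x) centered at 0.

Expand each term separately and add.
h(0) = 0
h′(0) = 5/2
h′′(0) = 0
h′′′(0) = 65/8
h^(4)(0) = 0
h^(5)(0) = 1025/32

205*x^5/768 + 65*x^3/48 + 5*x/2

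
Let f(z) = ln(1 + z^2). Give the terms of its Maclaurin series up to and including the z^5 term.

-z^4/2 + z^2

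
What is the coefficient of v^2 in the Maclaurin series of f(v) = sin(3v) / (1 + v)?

-3

Multiply the two series term by term and collect like powers.
f(0) = 0
f′(0) = 3
f′′(0) = -6
So c_2 = f′′(0)/2! = -3.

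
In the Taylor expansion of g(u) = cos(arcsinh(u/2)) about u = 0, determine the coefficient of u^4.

Plug the Maclaurin series of the inner function into that of the outer and collect terms.
g(0) = 1
g′(0) = 0
g′′(0) = -1/4
g′′′(0) = 0
g^(4)(0) = 5/16
So c_4 = g^(4)(0)/4! = 5/384.

5/384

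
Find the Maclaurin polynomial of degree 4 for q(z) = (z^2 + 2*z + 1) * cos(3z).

-9*z^4/8 - 9*z^3 - 7*z^2/2 + 2*z + 1

Distribute the polynomial across the series and collect like powers.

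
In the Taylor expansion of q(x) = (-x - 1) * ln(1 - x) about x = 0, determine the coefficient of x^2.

3/2

Multiply each power in the prefactor through the base expansion.
[x^0] = 0;  [x^1] = 1;  [x^2] = 3/2.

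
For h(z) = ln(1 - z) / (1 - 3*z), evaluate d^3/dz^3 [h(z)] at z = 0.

Use 1/(1 - r) = Σ r^k on the denominator, then take the Cauchy product.
The coefficient of z^3 in the expansion is -65/6, so h′′′(0) = 3! * (-65/6) = -65.

-65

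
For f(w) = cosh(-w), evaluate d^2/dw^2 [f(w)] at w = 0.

1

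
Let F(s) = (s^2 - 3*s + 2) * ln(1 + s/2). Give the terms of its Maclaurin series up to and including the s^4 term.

Distribute the polynomial across the series and collect like powers.
F(0) = 0
F′(0) = 1
F′′(0) = -7/2
F′′′(0) = 23/4
F^(4)(0) = -27/4
Then c_k = F^(k)(0)/k! gives each Taylor coefficient.

-9*s^4/32 + 23*s^3/24 - 7*s^2/4 + s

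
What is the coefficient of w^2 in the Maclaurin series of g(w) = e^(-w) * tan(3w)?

Multiply the two series term by term and collect like powers.
g(0) = 0
g′(0) = 3
g′′(0) = -6

-3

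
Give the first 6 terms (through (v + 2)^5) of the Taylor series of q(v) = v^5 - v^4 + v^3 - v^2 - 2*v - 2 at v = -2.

(v + 2)^5 - 11*(v + 2)^4 + 49*(v + 2)^3 - 111*(v + 2)^2 + 126*(v + 2) - 58

Differentiate repeatedly and evaluate at the center.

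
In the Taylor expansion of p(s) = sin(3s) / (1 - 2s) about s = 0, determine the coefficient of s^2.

Multiply the two series term by term and collect like powers.
p(0) = 0
p′(0) = 3
p′′(0) = 12
Then c_k = p^(k)(0)/k! gives each Taylor coefficient.

6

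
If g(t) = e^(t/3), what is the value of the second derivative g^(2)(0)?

1/9

Differentiate repeatedly and evaluate at the center.
The coefficient of t^2 in the expansion is 1/18, so g′′(0) = 2! * (1/18) = 1/9.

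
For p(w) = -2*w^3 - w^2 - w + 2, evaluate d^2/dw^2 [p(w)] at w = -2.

From the series, [(w + 2)^2] p = 11; multiply by 2! = 2 to get 22.

22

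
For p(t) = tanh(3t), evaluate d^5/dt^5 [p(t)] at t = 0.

The coefficient of t^5 in the expansion is 162/5, so p^(5)(0) = 5! * (162/5) = 3888.

3888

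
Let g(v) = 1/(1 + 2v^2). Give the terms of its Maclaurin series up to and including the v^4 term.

4*v^4 - 2*v^2 + 1

Differentiate repeatedly and evaluate at the center.
g(0) = 1
g′(0) = 0
g′′(0) = -4
g′′′(0) = 0
g^(4)(0) = 96
The Taylor polynomial is Σ g^(k)(0)/k! · v^k.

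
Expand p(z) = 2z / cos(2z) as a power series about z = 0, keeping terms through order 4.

Write the quotient as an unknown series and match coefficients against numerator = denominator · series.

4*z^3 + 2*z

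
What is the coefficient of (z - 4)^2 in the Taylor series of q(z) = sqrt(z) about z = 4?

Differentiate repeatedly and evaluate at the center.
[(z - 4)^0] = 2;  [(z - 4)^1] = 1/4;  [(z - 4)^2] = -1/64.

-1/64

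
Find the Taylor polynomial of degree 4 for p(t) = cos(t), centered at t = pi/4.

p(pi/4) = sqrt(2)/2
p′(pi/4) = -sqrt(2)/2
p′′(pi/4) = -sqrt(2)/2
p′′′(pi/4) = sqrt(2)/2
p^(4)(pi/4) = sqrt(2)/2

sqrt(2)*(t - pi/4)^4/48 + sqrt(2)*(t - pi/4)^3/12 - sqrt(2)*(t - pi/4)^2/4 - sqrt(2)*(t - pi/4)/2 + sqrt(2)/2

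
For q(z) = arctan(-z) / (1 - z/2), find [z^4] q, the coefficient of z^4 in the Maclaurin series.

1/24

Write out both Maclaurin series and multiply, keeping only the needed powers.
q(0) = 0
q′(0) = -1
q′′(0) = -1
q′′′(0) = 1/2
q^(4)(0) = 1
So c_4 = q^(4)(0)/4! = 1/24.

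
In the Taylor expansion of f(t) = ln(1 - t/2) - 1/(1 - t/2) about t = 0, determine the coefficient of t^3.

Expand each term separately and add.
f(0) = -1
f′(0) = -1
f′′(0) = -3/4
f′′′(0) = -1
The Taylor polynomial is Σ f^(k)(0)/k! · t^k.

-1/6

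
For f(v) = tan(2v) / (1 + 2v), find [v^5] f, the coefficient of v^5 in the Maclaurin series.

704/15

Write out both Maclaurin series and multiply, keeping only the needed powers.
f(0) = 0
f′(0) = 2
f′′(0) = -8
f′′′(0) = 64
f^(4)(0) = -512
f^(5)(0) = 5632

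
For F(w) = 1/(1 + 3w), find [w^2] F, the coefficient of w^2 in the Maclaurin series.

9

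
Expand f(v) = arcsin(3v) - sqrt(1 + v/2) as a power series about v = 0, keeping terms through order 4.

5*v^4/2048 + 575*v^3/128 + v^2/32 + 11*v/4 - 1

Combine the two series term by term.
f(0) = -1
f′(0) = 11/4
f′′(0) = 1/16
f′′′(0) = 1725/64
f^(4)(0) = 15/256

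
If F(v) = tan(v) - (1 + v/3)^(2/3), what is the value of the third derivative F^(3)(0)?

1450/729

Add the two expansions coefficient-wise.
From the series, [v^3] F = 725/2187; multiply by 3! = 6 to get 1450/729.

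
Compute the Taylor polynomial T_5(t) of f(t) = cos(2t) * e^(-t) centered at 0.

Take the Cauchy product of the two expansions.
f(0) = 1
f′(0) = -1
f′′(0) = -3
f′′′(0) = 11
f^(4)(0) = -7
f^(5)(0) = -41

-41*t^5/120 - 7*t^4/24 + 11*t^3/6 - 3*t^2/2 - t + 1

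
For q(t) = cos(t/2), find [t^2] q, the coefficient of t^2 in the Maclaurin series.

q(0) = 1
q′(0) = 0
q′′(0) = -1/4

-1/8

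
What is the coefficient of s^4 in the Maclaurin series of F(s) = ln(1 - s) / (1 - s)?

Multiply the numerator's expansion by the denominator's geometric series.

-25/12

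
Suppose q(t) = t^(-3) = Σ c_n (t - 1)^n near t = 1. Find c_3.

-10

[(t - 1)^0] = 1;  [(t - 1)^1] = -3;  [(t - 1)^2] = 6;  [(t - 1)^3] = -10.
So c_3 = q′′′(1)/3! = -10.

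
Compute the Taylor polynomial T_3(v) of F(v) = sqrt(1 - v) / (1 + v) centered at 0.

-23*v^3/16 + 11*v^2/8 - 3*v/2 + 1

Write out both Maclaurin series and multiply, keeping only the needed powers.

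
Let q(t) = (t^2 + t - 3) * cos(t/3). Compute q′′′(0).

-1/3

Distribute the polynomial across the series and collect like powers.
From the series, [t^3] q = -1/18; multiply by 3! = 6 to get -1/3.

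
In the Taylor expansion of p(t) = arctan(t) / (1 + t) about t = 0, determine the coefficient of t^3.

2/3

Multiply the two series term by term and collect like powers.
p(0) = 0
p′(0) = 1
p′′(0) = -2
p′′′(0) = 4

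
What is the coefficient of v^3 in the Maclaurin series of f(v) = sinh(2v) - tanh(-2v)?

Combine the two series term by term.
f(0) = 0
f′(0) = 4
f′′(0) = 0
f′′′(0) = -8
Dividing each by k! gives the coefficients c_0, ..., c_3.

-4/3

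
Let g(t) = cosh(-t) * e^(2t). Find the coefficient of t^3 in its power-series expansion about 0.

7/3

Expand each factor separately, then convolve coefficients.
g(0) = 1
g′(0) = 2
g′′(0) = 5
g′′′(0) = 14
So c_3 = g′′′(0)/3! = 7/3.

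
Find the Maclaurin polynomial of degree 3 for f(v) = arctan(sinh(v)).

Substitute the inner expansion into the outer series and collect powers.
f(0) = 0
f′(0) = 1
f′′(0) = 0
f′′′(0) = -1

-v^3/6 + v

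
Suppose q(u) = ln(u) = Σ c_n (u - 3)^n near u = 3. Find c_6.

-1/4374

q(3) = ln(3)
q′(3) = 1/3
q′′(3) = -1/9
q′′′(3) = 2/27
q^(4)(3) = -2/27
q^(5)(3) = 8/81
q^(6)(3) = -40/243
Dividing each by k! gives the coefficients c_0, ..., c_6.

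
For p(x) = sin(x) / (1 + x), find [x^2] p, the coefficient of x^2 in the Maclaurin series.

-1

Take the Cauchy product of the two expansions.
p(0) = 0
p′(0) = 1
p′′(0) = -2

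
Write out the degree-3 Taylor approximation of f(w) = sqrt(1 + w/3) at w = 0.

Apply the Taylor formula c_k = f^(k)(a)/k!.

w^3/432 - w^2/72 + w/6 + 1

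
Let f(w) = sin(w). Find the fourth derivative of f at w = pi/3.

Apply the Taylor formula c_k = f^(k)(a)/k!.
The coefficient of (w - pi/3)^4 in the expansion is sqrt(3)/48, so f^(4)(pi/3) = 4! * (sqrt(3)/48) = sqrt(3)/2.

sqrt(3)/2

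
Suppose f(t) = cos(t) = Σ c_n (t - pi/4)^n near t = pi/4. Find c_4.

Compute the successive derivatives at the expansion point and divide by k!.

sqrt(2)/48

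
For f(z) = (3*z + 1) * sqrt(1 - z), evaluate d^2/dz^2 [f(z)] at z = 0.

Shift and add copies of the series according to the polynomial's terms.
The coefficient of z^2 in the expansion is -13/8, so f′′(0) = 2! * (-13/8) = -13/4.

-13/4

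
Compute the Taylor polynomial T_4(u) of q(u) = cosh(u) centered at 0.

u^4/24 + u^2/2 + 1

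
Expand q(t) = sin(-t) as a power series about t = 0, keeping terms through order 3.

Apply the Taylor formula c_k = f^(k)(a)/k!.
q(0) = 0
q′(0) = -1
q′′(0) = 0
q′′′(0) = 1

t^3/6 - t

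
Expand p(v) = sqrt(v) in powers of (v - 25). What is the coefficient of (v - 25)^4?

p(25) = 5
p′(25) = 1/10
p′′(25) = -1/500
p′′′(25) = 3/25000
p^(4)(25) = -3/250000
Dividing each by k! gives the coefficients c_0, ..., c_4.

-1/2000000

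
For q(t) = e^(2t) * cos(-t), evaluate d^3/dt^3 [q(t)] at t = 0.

2

Take the Cauchy product of the two expansions.
The coefficient of t^3 in the expansion is 1/3, so q′′′(0) = 3! * (1/3) = 2.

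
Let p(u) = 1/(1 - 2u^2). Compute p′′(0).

4

Differentiate repeatedly and evaluate at the center.
From the series, [u^2] p = 2; multiply by 2! = 2 to get 4.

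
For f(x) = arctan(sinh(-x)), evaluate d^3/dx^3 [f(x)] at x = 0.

Let u equal the inner series; expand the outer function in u and truncate.
The coefficient of x^3 in the expansion is 1/6, so f′′′(0) = 3! * (1/6) = 1.

1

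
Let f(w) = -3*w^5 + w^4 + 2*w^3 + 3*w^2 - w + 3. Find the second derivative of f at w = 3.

-1470

From the series, [(w - 3)^2] f = -735; multiply by 2! = 2 to get -1470.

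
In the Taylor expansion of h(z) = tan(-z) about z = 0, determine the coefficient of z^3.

-1/3

c_3 = h′′′(0)/3! = -1/3.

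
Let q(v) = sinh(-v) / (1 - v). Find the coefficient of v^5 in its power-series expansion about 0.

-47/40

Take the Cauchy product of the two expansions.
q(0) = 0
q′(0) = -1
q′′(0) = -2
q′′′(0) = -7
q^(4)(0) = -28
q^(5)(0) = -141
Then c_k = q^(k)(0)/k! gives each Taylor coefficient.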